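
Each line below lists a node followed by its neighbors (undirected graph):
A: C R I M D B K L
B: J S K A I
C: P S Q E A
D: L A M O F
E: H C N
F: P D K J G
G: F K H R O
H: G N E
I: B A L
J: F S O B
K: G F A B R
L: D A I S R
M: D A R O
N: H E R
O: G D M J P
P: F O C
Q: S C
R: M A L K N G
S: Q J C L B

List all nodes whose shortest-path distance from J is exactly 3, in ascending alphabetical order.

E, H, R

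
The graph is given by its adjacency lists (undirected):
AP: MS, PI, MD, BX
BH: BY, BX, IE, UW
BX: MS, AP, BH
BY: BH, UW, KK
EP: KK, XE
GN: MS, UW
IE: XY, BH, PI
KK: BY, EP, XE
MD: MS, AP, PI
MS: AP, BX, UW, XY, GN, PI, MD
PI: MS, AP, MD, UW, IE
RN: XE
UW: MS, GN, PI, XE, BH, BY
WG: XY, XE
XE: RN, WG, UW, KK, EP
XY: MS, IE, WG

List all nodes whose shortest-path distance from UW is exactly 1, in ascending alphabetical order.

BH, BY, GN, MS, PI, XE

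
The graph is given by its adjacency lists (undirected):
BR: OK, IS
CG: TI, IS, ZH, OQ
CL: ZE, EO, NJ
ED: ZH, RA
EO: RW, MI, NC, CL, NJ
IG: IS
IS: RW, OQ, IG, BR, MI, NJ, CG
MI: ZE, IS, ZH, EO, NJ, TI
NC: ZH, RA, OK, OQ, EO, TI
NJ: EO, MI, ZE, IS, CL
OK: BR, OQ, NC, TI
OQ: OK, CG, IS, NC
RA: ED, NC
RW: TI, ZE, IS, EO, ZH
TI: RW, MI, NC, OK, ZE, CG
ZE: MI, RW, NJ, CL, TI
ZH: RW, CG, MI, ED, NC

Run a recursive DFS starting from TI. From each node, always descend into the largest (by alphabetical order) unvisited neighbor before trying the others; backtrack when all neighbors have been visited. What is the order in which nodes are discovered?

TI → ZE → RW → ZH → NC → RA → ED → OQ → OK → BR → IS → NJ → MI → EO → CL → IG → CG

Visit TI
TI → ZE
ZE → RW
RW → ZH
ZH → NC
NC → RA
RA → ED
NC → OQ
OQ → OK
OK → BR
BR → IS
IS → NJ
NJ → MI
MI → EO
EO → CL
IS → IG
IS → CG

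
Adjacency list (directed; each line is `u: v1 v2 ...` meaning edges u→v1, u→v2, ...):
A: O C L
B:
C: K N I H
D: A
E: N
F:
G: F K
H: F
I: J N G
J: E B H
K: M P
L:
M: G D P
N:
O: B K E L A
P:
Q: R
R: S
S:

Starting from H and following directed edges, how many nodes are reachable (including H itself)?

2

BFS from H visits: H, F
Reachable nodes: 2 of 19 total.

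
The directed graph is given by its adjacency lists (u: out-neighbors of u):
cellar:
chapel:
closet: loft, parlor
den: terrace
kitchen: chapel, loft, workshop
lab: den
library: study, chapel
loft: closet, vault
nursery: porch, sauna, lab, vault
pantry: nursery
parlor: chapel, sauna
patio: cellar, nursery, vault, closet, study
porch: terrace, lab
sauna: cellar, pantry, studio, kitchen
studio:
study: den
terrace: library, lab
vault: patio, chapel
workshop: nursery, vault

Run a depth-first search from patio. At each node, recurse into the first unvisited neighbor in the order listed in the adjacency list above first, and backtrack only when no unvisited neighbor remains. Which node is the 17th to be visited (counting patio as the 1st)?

parlor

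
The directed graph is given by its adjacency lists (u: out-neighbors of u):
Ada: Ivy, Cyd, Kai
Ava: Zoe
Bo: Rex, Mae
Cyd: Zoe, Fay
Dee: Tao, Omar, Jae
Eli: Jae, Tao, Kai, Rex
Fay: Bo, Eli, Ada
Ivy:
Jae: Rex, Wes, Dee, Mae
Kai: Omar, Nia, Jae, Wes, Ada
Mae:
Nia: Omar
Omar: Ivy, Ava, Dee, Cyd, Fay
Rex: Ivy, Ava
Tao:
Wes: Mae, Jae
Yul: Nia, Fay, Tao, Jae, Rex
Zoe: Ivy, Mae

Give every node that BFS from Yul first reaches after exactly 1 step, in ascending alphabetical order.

Level 0: Yul
Level 1: Fay, Jae, Nia, Rex, Tao
Level 2: Ada, Ava, Bo, Dee, Eli, Ivy, Mae, Omar, Wes
Level 3: Cyd, Kai, Zoe

Fay, Jae, Nia, Rex, Tao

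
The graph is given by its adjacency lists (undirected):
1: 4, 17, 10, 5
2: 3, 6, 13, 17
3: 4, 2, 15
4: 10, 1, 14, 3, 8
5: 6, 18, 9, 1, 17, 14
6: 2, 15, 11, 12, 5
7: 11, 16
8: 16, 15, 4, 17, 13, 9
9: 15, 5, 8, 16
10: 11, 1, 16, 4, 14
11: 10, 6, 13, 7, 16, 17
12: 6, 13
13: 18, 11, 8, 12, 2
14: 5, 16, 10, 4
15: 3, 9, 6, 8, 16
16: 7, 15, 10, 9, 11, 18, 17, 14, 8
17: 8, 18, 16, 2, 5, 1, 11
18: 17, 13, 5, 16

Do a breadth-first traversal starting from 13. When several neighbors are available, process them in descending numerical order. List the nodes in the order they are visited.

Visit 13; enqueue 18, 12, 11, 8, 2 → queue [18, 12, 11, 8, 2]
Visit 18; enqueue 17, 16, 5 → queue [12, 11, 8, 2, 17, 16, 5]
Visit 12; enqueue 6 → queue [11, 8, 2, 17, 16, 5, 6]
Visit 11; enqueue 10, 7 → queue [8, 2, 17, 16, 5, 6, 10, 7]
Visit 8; enqueue 15, 9, 4 → queue [2, 17, 16, 5, 6, 10, 7, 15, 9, 4]
Visit 2; enqueue 3 → queue [17, 16, 5, 6, 10, 7, 15, 9, 4, 3]
Visit 17; enqueue 1 → queue [16, 5, 6, 10, 7, 15, 9, 4, 3, 1]
Visit 16; enqueue 14 → queue [5, 6, 10, 7, 15, 9, 4, 3, 1, 14]
Visit 5 → queue [6, 10, 7, 15, 9, 4, 3, 1, 14]
Visit 6 → queue [10, 7, 15, 9, 4, 3, 1, 14]
Visit 10 → queue [7, 15, 9, 4, 3, 1, 14]
Visit 7 → queue [15, 9, 4, 3, 1, 14]
Visit 15 → queue [9, 4, 3, 1, 14]
Visit 9 → queue [4, 3, 1, 14]
Visit 4 → queue [3, 1, 14]
Visit 3 → queue [1, 14]
Visit 1 → queue [14]
Visit 14 → queue []

13, 18, 12, 11, 8, 2, 17, 16, 5, 6, 10, 7, 15, 9, 4, 3, 1, 14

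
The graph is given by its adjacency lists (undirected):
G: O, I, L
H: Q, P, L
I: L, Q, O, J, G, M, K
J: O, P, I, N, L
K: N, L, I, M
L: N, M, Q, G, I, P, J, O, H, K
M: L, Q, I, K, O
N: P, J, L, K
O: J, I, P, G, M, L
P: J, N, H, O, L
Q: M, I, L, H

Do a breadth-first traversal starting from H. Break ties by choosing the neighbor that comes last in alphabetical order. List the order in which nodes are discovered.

Visit H; enqueue Q, P, L → queue [Q, P, L]
Visit Q; enqueue M, I → queue [P, L, M, I]
Visit P; enqueue O, N, J → queue [L, M, I, O, N, J]
Visit L; enqueue K, G → queue [M, I, O, N, J, K, G]
Visit M → queue [I, O, N, J, K, G]
Visit I → queue [O, N, J, K, G]
Visit O → queue [N, J, K, G]
Visit N → queue [J, K, G]
Visit J → queue [K, G]
Visit K → queue [G]
Visit G → queue []

H → Q → P → L → M → I → O → N → J → K → G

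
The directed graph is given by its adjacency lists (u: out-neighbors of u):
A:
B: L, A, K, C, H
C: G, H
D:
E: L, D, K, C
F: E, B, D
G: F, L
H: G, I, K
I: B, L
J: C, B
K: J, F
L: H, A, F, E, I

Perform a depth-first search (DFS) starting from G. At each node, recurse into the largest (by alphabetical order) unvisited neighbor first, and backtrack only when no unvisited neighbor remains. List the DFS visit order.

G, L, I, B, K, J, C, H, F, E, D, A

Visit G
G → L
L → I
I → B
B → K
K → J
J → C
C → H
K → F
F → E
E → D
B → A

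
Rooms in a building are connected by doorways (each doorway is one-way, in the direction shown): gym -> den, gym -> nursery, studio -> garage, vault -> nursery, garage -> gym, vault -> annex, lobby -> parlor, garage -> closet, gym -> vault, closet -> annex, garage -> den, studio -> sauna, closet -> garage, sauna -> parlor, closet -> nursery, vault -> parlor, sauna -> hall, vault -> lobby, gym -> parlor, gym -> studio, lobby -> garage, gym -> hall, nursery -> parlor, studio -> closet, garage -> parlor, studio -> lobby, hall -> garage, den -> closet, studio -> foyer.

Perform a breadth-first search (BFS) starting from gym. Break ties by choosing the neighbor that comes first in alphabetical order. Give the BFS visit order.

gym, den, hall, nursery, parlor, studio, vault, closet, garage, foyer, lobby, sauna, annex

Visit gym; enqueue den, hall, nursery, parlor, studio, vault → queue [den, hall, nursery, parlor, studio, vault]
Visit den; enqueue closet → queue [hall, nursery, parlor, studio, vault, closet]
Visit hall; enqueue garage → queue [nursery, parlor, studio, vault, closet, garage]
Visit nursery → queue [parlor, studio, vault, closet, garage]
Visit parlor → queue [studio, vault, closet, garage]
Visit studio; enqueue foyer, lobby, sauna → queue [vault, closet, garage, foyer, lobby, sauna]
Visit vault; enqueue annex → queue [closet, garage, foyer, lobby, sauna, annex]
Visit closet → queue [garage, foyer, lobby, sauna, annex]
Visit garage → queue [foyer, lobby, sauna, annex]
Visit foyer → queue [lobby, sauna, annex]
Visit lobby → queue [sauna, annex]
Visit sauna → queue [annex]
Visit annex → queue []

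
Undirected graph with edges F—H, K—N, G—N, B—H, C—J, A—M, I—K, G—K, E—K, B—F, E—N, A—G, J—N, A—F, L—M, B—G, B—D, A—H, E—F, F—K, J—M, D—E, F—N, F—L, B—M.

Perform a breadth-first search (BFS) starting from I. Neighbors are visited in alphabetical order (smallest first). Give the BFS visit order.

Visit I; enqueue K → queue [K]
Visit K; enqueue E, F, G, N → queue [E, F, G, N]
Visit E; enqueue D → queue [F, G, N, D]
Visit F; enqueue A, B, H, L → queue [G, N, D, A, B, H, L]
Visit G → queue [N, D, A, B, H, L]
Visit N; enqueue J → queue [D, A, B, H, L, J]
Visit D → queue [A, B, H, L, J]
Visit A; enqueue M → queue [B, H, L, J, M]
Visit B → queue [H, L, J, M]
Visit H → queue [L, J, M]
Visit L → queue [J, M]
Visit J; enqueue C → queue [M, C]
Visit M → queue [C]
Visit C → queue []

I, K, E, F, G, N, D, A, B, H, L, J, M, C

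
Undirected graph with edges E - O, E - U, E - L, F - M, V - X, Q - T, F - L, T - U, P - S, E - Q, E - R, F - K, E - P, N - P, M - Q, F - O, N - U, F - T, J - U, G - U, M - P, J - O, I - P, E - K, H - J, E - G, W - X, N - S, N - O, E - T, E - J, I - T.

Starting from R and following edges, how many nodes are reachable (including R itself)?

17

BFS from R visits: R, E, U, T, Q, P, O, L, K, J, G, N, I, F, M, S, H
Reachable nodes: 17 of 20 total.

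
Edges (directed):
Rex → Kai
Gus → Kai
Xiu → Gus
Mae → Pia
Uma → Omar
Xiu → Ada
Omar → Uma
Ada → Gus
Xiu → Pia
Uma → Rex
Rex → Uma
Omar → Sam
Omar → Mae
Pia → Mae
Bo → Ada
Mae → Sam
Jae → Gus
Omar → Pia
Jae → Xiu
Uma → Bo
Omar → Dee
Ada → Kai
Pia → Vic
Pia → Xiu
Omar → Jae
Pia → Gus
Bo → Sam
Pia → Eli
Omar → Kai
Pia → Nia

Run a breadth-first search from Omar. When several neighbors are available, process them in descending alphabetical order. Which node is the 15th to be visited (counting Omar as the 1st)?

Eli

Visit Omar; enqueue Uma, Sam, Pia, Mae, Kai, Jae, Dee → queue [Uma, Sam, Pia, Mae, Kai, Jae, Dee]
Visit Uma; enqueue Rex, Bo → queue [Sam, Pia, Mae, Kai, Jae, Dee, Rex, Bo]
Visit Sam → queue [Pia, Mae, Kai, Jae, Dee, Rex, Bo]
Visit Pia; enqueue Xiu, Vic, Nia, Gus, Eli → queue [Mae, Kai, Jae, Dee, Rex, Bo, Xiu, Vic, Nia, Gus, Eli]
Visit Mae → queue [Kai, Jae, Dee, Rex, Bo, Xiu, Vic, Nia, Gus, Eli]
Visit Kai → queue [Jae, Dee, Rex, Bo, Xiu, Vic, Nia, Gus, Eli]
Visit Jae → queue [Dee, Rex, Bo, Xiu, Vic, Nia, Gus, Eli]
Visit Dee → queue [Rex, Bo, Xiu, Vic, Nia, Gus, Eli]
Visit Rex → queue [Bo, Xiu, Vic, Nia, Gus, Eli]
Visit Bo; enqueue Ada → queue [Xiu, Vic, Nia, Gus, Eli, Ada]
Visit Xiu → queue [Vic, Nia, Gus, Eli, Ada]
Visit Vic → queue [Nia, Gus, Eli, Ada]
Visit Nia → queue [Gus, Eli, Ada]
Visit Gus → queue [Eli, Ada]
Visit Eli → queue [Ada]
Visit Ada → queue []

Visit order: Omar, Uma, Sam, Pia, Mae, Kai, Jae, Dee, Rex, Bo, Xiu, Vic, Nia, Gus, Eli, Ada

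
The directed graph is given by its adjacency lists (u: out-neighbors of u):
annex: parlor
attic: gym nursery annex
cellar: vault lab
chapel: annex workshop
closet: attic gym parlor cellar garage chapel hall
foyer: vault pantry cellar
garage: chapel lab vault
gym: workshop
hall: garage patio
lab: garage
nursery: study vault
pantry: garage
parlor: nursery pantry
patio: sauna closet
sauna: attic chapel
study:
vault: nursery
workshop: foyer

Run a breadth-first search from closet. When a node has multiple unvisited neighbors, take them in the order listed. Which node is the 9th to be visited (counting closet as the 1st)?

nursery

Visit closet; enqueue attic, gym, parlor, cellar, garage, chapel, hall → queue [attic, gym, parlor, cellar, garage, chapel, hall]
Visit attic; enqueue nursery, annex → queue [gym, parlor, cellar, garage, chapel, hall, nursery, annex]
Visit gym; enqueue workshop → queue [parlor, cellar, garage, chapel, hall, nursery, annex, workshop]
Visit parlor; enqueue pantry → queue [cellar, garage, chapel, hall, nursery, annex, workshop, pantry]
Visit cellar; enqueue vault, lab → queue [garage, chapel, hall, nursery, annex, workshop, pantry, vault, lab]
Visit garage → queue [chapel, hall, nursery, annex, workshop, pantry, vault, lab]
Visit chapel → queue [hall, nursery, annex, workshop, pantry, vault, lab]
Visit hall; enqueue patio → queue [nursery, annex, workshop, pantry, vault, lab, patio]
Visit nursery; enqueue study → queue [annex, workshop, pantry, vault, lab, patio, study]
Visit annex → queue [workshop, pantry, vault, lab, patio, study]
Visit workshop; enqueue foyer → queue [pantry, vault, lab, patio, study, foyer]
Visit pantry → queue [vault, lab, patio, study, foyer]
Visit vault → queue [lab, patio, study, foyer]
Visit lab → queue [patio, study, foyer]
Visit patio; enqueue sauna → queue [study, foyer, sauna]
Visit study → queue [foyer, sauna]
Visit foyer → queue [sauna]
Visit sauna → queue []

Visit order: closet, attic, gym, parlor, cellar, garage, chapel, hall, nursery, annex, workshop, pantry, vault, lab, patio, study, foyer, sauna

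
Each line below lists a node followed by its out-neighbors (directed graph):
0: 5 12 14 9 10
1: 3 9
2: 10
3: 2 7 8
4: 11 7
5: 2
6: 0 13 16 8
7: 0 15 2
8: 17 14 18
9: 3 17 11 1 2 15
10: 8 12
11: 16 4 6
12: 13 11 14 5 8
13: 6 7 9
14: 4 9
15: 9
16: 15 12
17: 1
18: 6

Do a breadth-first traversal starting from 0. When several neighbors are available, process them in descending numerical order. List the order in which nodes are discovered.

Visit 0; enqueue 14, 12, 10, 9, 5 → queue [14, 12, 10, 9, 5]
Visit 14; enqueue 4 → queue [12, 10, 9, 5, 4]
Visit 12; enqueue 13, 11, 8 → queue [10, 9, 5, 4, 13, 11, 8]
Visit 10 → queue [9, 5, 4, 13, 11, 8]
Visit 9; enqueue 17, 15, 3, 2, 1 → queue [5, 4, 13, 11, 8, 17, 15, 3, 2, 1]
Visit 5 → queue [4, 13, 11, 8, 17, 15, 3, 2, 1]
Visit 4; enqueue 7 → queue [13, 11, 8, 17, 15, 3, 2, 1, 7]
Visit 13; enqueue 6 → queue [11, 8, 17, 15, 3, 2, 1, 7, 6]
Visit 11; enqueue 16 → queue [8, 17, 15, 3, 2, 1, 7, 6, 16]
Visit 8; enqueue 18 → queue [17, 15, 3, 2, 1, 7, 6, 16, 18]
Visit 17 → queue [15, 3, 2, 1, 7, 6, 16, 18]
Visit 15 → queue [3, 2, 1, 7, 6, 16, 18]
Visit 3 → queue [2, 1, 7, 6, 16, 18]
Visit 2 → queue [1, 7, 6, 16, 18]
Visit 1 → queue [7, 6, 16, 18]
Visit 7 → queue [6, 16, 18]
Visit 6 → queue [16, 18]
Visit 16 → queue [18]
Visit 18 → queue []

0 → 14 → 12 → 10 → 9 → 5 → 4 → 13 → 11 → 8 → 17 → 15 → 3 → 2 → 1 → 7 → 6 → 16 → 18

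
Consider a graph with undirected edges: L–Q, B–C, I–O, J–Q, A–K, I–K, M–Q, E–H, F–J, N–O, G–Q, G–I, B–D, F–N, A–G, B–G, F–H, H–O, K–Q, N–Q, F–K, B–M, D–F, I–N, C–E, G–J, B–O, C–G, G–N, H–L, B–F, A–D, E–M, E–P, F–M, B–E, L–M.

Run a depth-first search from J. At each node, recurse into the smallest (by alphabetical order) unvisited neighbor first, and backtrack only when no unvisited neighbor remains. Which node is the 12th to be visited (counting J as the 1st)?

D

Visit J
J → F
F → B
B → C
C → E
E → H
H → L
L → M
M → Q
Q → G
G → A
A → D
A → K
K → I
I → N
N → O
E → P

Visit order: J, F, B, C, E, H, L, M, Q, G, A, D, K, I, N, O, P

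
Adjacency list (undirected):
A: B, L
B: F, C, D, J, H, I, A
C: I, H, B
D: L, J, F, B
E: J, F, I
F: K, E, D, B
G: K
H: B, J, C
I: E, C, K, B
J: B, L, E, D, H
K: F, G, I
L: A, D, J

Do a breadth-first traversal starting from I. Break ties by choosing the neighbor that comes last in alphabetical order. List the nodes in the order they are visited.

Visit I; enqueue K, E, C, B → queue [K, E, C, B]
Visit K; enqueue G, F → queue [E, C, B, G, F]
Visit E; enqueue J → queue [C, B, G, F, J]
Visit C; enqueue H → queue [B, G, F, J, H]
Visit B; enqueue D, A → queue [G, F, J, H, D, A]
Visit G → queue [F, J, H, D, A]
Visit F → queue [J, H, D, A]
Visit J; enqueue L → queue [H, D, A, L]
Visit H → queue [D, A, L]
Visit D → queue [A, L]
Visit A → queue [L]
Visit L → queue []

I, K, E, C, B, G, F, J, H, D, A, L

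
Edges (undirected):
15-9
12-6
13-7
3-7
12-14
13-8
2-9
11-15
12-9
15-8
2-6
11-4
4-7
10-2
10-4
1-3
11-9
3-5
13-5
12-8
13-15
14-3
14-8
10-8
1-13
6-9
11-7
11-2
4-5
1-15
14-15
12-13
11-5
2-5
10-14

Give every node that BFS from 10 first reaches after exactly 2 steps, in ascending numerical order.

Level 0: 10
Level 1: 2, 4, 8, 14
Level 2: 3, 5, 6, 7, 9, 11, 12, 13, 15
Level 3: 1

3, 5, 6, 7, 9, 11, 12, 13, 15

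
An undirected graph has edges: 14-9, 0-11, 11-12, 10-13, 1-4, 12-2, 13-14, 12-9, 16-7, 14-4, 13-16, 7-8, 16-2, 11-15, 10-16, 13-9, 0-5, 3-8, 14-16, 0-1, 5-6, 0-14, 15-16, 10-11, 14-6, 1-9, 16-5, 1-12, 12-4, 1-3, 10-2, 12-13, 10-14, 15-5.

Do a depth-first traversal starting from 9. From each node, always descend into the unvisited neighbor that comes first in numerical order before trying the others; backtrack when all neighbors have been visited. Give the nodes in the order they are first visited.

9, 1, 0, 5, 6, 14, 4, 12, 2, 10, 11, 15, 16, 7, 8, 3, 13

Visit 9
9 → 1
1 → 0
0 → 5
5 → 6
6 → 14
14 → 4
4 → 12
12 → 2
2 → 10
10 → 11
11 → 15
15 → 16
16 → 7
7 → 8
8 → 3
16 → 13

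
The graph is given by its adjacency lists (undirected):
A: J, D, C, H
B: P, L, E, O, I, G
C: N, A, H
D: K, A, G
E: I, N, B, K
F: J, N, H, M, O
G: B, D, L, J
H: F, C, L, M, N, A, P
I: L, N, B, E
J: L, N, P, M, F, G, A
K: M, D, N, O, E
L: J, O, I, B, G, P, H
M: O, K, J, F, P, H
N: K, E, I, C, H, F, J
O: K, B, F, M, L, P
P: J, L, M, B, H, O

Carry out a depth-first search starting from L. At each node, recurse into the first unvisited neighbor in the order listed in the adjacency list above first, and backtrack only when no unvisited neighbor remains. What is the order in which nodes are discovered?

L -> J -> N -> K -> M -> O -> B -> P -> H -> F -> C -> A -> D -> G -> E -> I

Visit L
L → J
J → N
N → K
K → M
M → O
O → B
B → P
P → H
H → F
H → C
C → A
A → D
D → G
B → E
E → I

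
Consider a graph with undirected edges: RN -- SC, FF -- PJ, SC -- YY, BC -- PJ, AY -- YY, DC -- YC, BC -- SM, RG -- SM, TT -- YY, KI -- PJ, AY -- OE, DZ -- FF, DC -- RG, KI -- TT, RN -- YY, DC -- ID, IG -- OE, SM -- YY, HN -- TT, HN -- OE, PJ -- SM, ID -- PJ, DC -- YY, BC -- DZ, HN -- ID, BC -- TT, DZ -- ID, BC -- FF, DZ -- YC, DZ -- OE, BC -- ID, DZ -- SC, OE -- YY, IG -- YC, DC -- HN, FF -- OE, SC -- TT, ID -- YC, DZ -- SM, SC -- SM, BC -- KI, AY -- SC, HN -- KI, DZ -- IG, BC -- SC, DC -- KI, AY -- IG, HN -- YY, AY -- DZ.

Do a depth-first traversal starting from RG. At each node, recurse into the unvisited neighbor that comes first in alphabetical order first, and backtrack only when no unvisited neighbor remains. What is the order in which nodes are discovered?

RG, DC, HN, ID, BC, DZ, AY, IG, OE, FF, PJ, KI, TT, SC, RN, YY, SM, YC

Visit RG
RG → DC
DC → HN
HN → ID
ID → BC
BC → DZ
DZ → AY
AY → IG
IG → OE
OE → FF
FF → PJ
PJ → KI
KI → TT
TT → SC
SC → RN
RN → YY
YY → SM
IG → YC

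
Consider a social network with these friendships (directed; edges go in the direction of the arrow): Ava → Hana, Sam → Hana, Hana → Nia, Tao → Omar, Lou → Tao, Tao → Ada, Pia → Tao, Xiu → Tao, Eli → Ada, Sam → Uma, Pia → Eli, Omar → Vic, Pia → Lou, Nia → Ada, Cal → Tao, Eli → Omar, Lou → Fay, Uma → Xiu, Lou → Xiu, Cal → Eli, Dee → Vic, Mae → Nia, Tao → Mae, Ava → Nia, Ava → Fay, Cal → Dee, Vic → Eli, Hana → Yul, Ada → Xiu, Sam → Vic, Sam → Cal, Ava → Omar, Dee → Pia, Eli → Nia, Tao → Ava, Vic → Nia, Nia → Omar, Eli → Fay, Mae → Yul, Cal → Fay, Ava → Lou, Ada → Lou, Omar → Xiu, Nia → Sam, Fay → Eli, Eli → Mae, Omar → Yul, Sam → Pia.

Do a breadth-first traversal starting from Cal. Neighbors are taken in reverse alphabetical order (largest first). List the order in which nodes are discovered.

Cal, Tao, Fay, Eli, Dee, Omar, Mae, Ava, Ada, Nia, Vic, Pia, Yul, Xiu, Lou, Hana, Sam, Uma

Visit Cal; enqueue Tao, Fay, Eli, Dee → queue [Tao, Fay, Eli, Dee]
Visit Tao; enqueue Omar, Mae, Ava, Ada → queue [Fay, Eli, Dee, Omar, Mae, Ava, Ada]
Visit Fay → queue [Eli, Dee, Omar, Mae, Ava, Ada]
Visit Eli; enqueue Nia → queue [Dee, Omar, Mae, Ava, Ada, Nia]
Visit Dee; enqueue Vic, Pia → queue [Omar, Mae, Ava, Ada, Nia, Vic, Pia]
Visit Omar; enqueue Yul, Xiu → queue [Mae, Ava, Ada, Nia, Vic, Pia, Yul, Xiu]
Visit Mae → queue [Ava, Ada, Nia, Vic, Pia, Yul, Xiu]
Visit Ava; enqueue Lou, Hana → queue [Ada, Nia, Vic, Pia, Yul, Xiu, Lou, Hana]
Visit Ada → queue [Nia, Vic, Pia, Yul, Xiu, Lou, Hana]
Visit Nia; enqueue Sam → queue [Vic, Pia, Yul, Xiu, Lou, Hana, Sam]
Visit Vic → queue [Pia, Yul, Xiu, Lou, Hana, Sam]
Visit Pia → queue [Yul, Xiu, Lou, Hana, Sam]
Visit Yul → queue [Xiu, Lou, Hana, Sam]
Visit Xiu → queue [Lou, Hana, Sam]
Visit Lou → queue [Hana, Sam]
Visit Hana → queue [Sam]
Visit Sam; enqueue Uma → queue [Uma]
Visit Uma → queue []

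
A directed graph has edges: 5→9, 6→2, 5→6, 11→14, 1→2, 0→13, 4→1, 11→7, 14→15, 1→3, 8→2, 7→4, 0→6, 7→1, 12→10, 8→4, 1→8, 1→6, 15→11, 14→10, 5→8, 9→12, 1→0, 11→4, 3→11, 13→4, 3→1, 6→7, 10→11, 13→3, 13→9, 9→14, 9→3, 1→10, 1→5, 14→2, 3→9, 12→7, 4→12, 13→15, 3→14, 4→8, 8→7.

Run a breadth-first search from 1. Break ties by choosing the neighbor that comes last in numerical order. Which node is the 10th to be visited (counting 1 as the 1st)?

Visit 1; enqueue 10, 8, 6, 5, 3, 2, 0 → queue [10, 8, 6, 5, 3, 2, 0]
Visit 10; enqueue 11 → queue [8, 6, 5, 3, 2, 0, 11]
Visit 8; enqueue 7, 4 → queue [6, 5, 3, 2, 0, 11, 7, 4]
Visit 6 → queue [5, 3, 2, 0, 11, 7, 4]
Visit 5; enqueue 9 → queue [3, 2, 0, 11, 7, 4, 9]
Visit 3; enqueue 14 → queue [2, 0, 11, 7, 4, 9, 14]
Visit 2 → queue [0, 11, 7, 4, 9, 14]
Visit 0; enqueue 13 → queue [11, 7, 4, 9, 14, 13]
Visit 11 → queue [7, 4, 9, 14, 13]
Visit 7 → queue [4, 9, 14, 13]
Visit 4; enqueue 12 → queue [9, 14, 13, 12]
Visit 9 → queue [14, 13, 12]
Visit 14; enqueue 15 → queue [13, 12, 15]
Visit 13 → queue [12, 15]
Visit 12 → queue [15]
Visit 15 → queue []

Visit order: 1, 10, 8, 6, 5, 3, 2, 0, 11, 7, 4, 9, 14, 13, 12, 15

7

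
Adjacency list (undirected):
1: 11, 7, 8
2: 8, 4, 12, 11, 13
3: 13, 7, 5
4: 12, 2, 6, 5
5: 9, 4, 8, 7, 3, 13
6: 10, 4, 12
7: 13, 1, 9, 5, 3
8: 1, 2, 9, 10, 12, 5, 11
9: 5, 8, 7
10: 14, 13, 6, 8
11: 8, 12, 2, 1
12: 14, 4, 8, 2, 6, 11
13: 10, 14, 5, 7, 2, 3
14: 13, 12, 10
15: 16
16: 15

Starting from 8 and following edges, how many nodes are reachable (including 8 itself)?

BFS from 8 visits: 8, 1, 2, 9, 10, 12, 5, 11, 7, 4, 13, 14, 6, 3
Reachable nodes: 14 of 16 total.

14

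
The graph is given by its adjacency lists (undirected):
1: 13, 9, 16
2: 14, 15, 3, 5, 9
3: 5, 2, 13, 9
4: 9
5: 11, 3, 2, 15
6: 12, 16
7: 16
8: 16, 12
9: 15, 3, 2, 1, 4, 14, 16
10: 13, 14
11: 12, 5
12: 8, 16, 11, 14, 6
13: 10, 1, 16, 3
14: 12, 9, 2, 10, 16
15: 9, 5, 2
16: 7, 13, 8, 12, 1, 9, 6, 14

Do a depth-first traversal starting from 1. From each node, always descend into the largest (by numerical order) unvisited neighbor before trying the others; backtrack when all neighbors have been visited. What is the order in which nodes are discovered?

1, 16, 14, 12, 11, 5, 15, 9, 4, 3, 13, 10, 2, 8, 6, 7

Visit 1
1 → 16
16 → 14
14 → 12
12 → 11
11 → 5
5 → 15
15 → 9
9 → 4
9 → 3
3 → 13
13 → 10
3 → 2
12 → 8
12 → 6
16 → 7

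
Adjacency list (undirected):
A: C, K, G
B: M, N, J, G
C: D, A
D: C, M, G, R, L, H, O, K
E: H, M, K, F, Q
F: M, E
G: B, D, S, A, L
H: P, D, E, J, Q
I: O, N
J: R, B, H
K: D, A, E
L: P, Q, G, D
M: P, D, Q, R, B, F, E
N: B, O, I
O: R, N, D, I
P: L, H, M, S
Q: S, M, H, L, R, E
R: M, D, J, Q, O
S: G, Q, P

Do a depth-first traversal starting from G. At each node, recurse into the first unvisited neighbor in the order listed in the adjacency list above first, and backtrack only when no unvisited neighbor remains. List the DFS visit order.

G -> B -> M -> P -> L -> Q -> S -> H -> D -> C -> A -> K -> E -> F -> R -> J -> O -> N -> I

Visit G
G → B
B → M
M → P
P → L
L → Q
Q → S
Q → H
H → D
D → C
C → A
A → K
K → E
E → F
D → R
R → J
R → O
O → N
N → I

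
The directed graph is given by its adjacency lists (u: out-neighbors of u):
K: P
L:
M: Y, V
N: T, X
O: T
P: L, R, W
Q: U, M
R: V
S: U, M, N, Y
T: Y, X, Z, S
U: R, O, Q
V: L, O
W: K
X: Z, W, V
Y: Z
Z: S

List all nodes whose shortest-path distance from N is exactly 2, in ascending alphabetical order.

Level 0: N
Level 1: T, X
Level 2: S, V, W, Y, Z
Level 3: K, L, M, O, U
Level 4: P, Q, R

S, V, W, Y, Z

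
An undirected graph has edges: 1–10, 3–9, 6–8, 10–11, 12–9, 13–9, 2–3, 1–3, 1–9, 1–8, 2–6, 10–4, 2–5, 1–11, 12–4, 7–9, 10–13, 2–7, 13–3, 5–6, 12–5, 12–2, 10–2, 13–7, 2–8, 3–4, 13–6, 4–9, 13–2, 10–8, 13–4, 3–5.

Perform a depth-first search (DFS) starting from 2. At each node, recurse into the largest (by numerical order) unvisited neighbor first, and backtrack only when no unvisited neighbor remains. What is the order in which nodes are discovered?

Visit 2
2 → 13
13 → 10
10 → 11
11 → 1
1 → 9
9 → 12
12 → 5
5 → 6
6 → 8
5 → 3
3 → 4
9 → 7

2 -> 13 -> 10 -> 11 -> 1 -> 9 -> 12 -> 5 -> 6 -> 8 -> 3 -> 4 -> 7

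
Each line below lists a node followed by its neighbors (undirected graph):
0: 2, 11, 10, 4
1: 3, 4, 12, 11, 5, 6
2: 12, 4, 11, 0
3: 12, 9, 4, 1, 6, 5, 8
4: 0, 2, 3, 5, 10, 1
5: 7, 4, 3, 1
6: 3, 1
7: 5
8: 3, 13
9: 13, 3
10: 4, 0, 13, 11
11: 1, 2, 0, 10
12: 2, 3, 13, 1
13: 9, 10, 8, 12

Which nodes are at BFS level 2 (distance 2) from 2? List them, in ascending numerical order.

1, 3, 5, 10, 13

Level 0: 2
Level 1: 0, 4, 11, 12
Level 2: 1, 3, 5, 10, 13
Level 3: 6, 7, 8, 9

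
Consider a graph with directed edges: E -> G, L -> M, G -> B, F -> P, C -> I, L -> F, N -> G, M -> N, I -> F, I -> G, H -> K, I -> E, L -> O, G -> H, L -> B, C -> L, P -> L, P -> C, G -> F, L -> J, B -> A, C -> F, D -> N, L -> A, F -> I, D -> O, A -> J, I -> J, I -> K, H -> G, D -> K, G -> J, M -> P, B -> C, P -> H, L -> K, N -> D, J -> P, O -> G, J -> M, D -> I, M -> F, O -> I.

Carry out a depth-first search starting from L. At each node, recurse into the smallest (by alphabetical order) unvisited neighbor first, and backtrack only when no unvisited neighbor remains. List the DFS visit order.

Visit L
L → A
A → J
J → M
M → F
F → I
I → E
E → G
G → B
B → C
G → H
H → K
F → P
M → N
N → D
D → O

L → A → J → M → F → I → E → G → B → C → H → K → P → N → D → O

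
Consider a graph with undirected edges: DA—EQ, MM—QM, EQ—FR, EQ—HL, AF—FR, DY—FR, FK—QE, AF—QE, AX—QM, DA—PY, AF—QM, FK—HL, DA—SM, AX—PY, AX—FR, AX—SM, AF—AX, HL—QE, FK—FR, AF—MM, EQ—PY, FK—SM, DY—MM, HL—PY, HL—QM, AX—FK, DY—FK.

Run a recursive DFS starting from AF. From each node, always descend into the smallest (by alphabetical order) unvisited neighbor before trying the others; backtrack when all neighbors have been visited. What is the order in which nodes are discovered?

AF, AX, FK, DY, FR, EQ, DA, PY, HL, QE, QM, MM, SM

Visit AF
AF → AX
AX → FK
FK → DY
DY → FR
FR → EQ
EQ → DA
DA → PY
PY → HL
HL → QE
HL → QM
QM → MM
DA → SM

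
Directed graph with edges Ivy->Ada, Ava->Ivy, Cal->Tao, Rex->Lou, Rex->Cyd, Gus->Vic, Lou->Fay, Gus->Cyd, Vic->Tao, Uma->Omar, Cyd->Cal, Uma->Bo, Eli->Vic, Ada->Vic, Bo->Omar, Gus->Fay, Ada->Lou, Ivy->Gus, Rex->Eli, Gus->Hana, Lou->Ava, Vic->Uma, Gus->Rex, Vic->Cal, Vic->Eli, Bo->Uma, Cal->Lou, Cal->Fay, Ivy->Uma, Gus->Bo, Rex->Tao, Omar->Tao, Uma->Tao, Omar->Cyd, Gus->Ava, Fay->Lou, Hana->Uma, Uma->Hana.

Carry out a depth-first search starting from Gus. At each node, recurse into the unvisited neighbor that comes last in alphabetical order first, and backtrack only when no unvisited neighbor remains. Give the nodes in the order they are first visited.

Visit Gus
Gus → Vic
Vic → Uma
Uma → Tao
Uma → Omar
Omar → Cyd
Cyd → Cal
Cal → Lou
Lou → Fay
Lou → Ava
Ava → Ivy
Ivy → Ada
Uma → Hana
Uma → Bo
Vic → Eli
Gus → Rex

Gus → Vic → Uma → Tao → Omar → Cyd → Cal → Lou → Fay → Ava → Ivy → Ada → Hana → Bo → Eli → Rex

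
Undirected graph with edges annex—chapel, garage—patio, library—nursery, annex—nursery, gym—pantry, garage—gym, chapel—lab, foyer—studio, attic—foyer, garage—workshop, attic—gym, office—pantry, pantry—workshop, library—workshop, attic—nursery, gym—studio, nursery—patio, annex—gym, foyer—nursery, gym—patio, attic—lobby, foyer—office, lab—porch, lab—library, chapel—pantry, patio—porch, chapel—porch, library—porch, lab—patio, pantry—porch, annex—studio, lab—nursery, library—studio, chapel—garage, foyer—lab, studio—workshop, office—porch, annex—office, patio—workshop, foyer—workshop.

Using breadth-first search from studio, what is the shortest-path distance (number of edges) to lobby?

3

Level 0: studio
Level 1: annex, foyer, gym, library, workshop
Level 2: attic, chapel, garage, lab, nursery, office, pantry, patio, porch
Level 3: lobby
lobby first appears at level 3.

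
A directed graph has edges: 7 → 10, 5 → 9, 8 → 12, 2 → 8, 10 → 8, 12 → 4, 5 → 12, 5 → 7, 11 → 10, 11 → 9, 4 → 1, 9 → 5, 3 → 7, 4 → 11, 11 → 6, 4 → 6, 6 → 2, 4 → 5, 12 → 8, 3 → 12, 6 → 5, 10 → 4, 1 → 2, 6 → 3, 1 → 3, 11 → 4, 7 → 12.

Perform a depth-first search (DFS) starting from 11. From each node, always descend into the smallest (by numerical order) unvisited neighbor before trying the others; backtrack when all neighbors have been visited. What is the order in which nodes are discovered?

11 → 4 → 1 → 2 → 8 → 12 → 3 → 7 → 10 → 5 → 9 → 6

Visit 11
11 → 4
4 → 1
1 → 2
2 → 8
8 → 12
1 → 3
3 → 7
7 → 10
4 → 5
5 → 9
4 → 6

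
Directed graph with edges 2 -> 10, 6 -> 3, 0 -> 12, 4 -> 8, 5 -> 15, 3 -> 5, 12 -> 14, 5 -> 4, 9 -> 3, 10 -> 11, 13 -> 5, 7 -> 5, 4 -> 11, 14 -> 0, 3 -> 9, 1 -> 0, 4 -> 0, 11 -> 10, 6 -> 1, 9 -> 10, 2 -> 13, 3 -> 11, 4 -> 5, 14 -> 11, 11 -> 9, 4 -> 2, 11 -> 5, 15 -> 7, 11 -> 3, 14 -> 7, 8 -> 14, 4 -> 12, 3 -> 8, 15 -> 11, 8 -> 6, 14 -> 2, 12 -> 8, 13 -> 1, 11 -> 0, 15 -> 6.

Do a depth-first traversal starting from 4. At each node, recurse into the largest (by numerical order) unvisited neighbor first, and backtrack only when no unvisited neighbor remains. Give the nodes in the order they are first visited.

4, 12, 14, 11, 10, 9, 3, 8, 6, 1, 0, 5, 15, 7, 2, 13

Visit 4
4 → 12
12 → 14
14 → 11
11 → 10
11 → 9
9 → 3
3 → 8
8 → 6
6 → 1
1 → 0
3 → 5
5 → 15
15 → 7
14 → 2
2 → 13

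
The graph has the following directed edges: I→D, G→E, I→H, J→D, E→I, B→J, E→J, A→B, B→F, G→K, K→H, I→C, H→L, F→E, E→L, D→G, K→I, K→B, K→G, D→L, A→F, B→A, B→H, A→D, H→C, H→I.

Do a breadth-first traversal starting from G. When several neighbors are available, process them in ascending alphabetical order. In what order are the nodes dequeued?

G -> E -> K -> I -> J -> L -> B -> H -> C -> D -> A -> F

Visit G; enqueue E, K → queue [E, K]
Visit E; enqueue I, J, L → queue [K, I, J, L]
Visit K; enqueue B, H → queue [I, J, L, B, H]
Visit I; enqueue C, D → queue [J, L, B, H, C, D]
Visit J → queue [L, B, H, C, D]
Visit L → queue [B, H, C, D]
Visit B; enqueue A, F → queue [H, C, D, A, F]
Visit H → queue [C, D, A, F]
Visit C → queue [D, A, F]
Visit D → queue [A, F]
Visit A → queue [F]
Visit F → queue []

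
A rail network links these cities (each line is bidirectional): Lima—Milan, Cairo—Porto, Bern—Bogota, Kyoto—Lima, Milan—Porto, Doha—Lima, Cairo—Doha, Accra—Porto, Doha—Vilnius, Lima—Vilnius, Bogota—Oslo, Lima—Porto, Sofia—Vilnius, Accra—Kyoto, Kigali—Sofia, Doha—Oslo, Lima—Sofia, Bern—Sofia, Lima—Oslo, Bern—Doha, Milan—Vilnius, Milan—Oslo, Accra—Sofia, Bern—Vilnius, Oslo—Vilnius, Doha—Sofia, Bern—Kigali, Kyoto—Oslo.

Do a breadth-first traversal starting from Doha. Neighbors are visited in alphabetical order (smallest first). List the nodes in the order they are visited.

Visit Doha; enqueue Bern, Cairo, Lima, Oslo, Sofia, Vilnius → queue [Bern, Cairo, Lima, Oslo, Sofia, Vilnius]
Visit Bern; enqueue Bogota, Kigali → queue [Cairo, Lima, Oslo, Sofia, Vilnius, Bogota, Kigali]
Visit Cairo; enqueue Porto → queue [Lima, Oslo, Sofia, Vilnius, Bogota, Kigali, Porto]
Visit Lima; enqueue Kyoto, Milan → queue [Oslo, Sofia, Vilnius, Bogota, Kigali, Porto, Kyoto, Milan]
Visit Oslo → queue [Sofia, Vilnius, Bogota, Kigali, Porto, Kyoto, Milan]
Visit Sofia; enqueue Accra → queue [Vilnius, Bogota, Kigali, Porto, Kyoto, Milan, Accra]
Visit Vilnius → queue [Bogota, Kigali, Porto, Kyoto, Milan, Accra]
Visit Bogota → queue [Kigali, Porto, Kyoto, Milan, Accra]
Visit Kigali → queue [Porto, Kyoto, Milan, Accra]
Visit Porto → queue [Kyoto, Milan, Accra]
Visit Kyoto → queue [Milan, Accra]
Visit Milan → queue [Accra]
Visit Accra → queue []

Doha → Bern → Cairo → Lima → Oslo → Sofia → Vilnius → Bogota → Kigali → Porto → Kyoto → Milan → Accra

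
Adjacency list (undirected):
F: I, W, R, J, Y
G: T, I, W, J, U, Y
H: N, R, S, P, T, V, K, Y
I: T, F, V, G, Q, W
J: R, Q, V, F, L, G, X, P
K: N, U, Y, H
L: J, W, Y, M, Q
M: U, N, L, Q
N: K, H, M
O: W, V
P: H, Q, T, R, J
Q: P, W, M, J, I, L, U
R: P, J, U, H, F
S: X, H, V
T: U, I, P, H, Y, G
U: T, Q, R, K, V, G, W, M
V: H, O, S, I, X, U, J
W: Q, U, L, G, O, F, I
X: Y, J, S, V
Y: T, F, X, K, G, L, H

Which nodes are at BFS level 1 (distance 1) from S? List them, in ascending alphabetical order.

H, V, X

Level 0: S
Level 1: H, V, X
Level 2: I, J, K, N, O, P, R, T, U, Y
Level 3: F, G, L, M, Q, W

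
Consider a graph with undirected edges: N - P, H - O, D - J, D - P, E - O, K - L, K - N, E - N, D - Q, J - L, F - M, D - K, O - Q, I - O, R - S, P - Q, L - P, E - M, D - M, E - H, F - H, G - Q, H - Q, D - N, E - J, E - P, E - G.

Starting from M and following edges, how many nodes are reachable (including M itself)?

14

BFS from M visits: M, F, E, D, H, P, O, N, J, G, Q, K, L, I
Reachable nodes: 14 of 16 total.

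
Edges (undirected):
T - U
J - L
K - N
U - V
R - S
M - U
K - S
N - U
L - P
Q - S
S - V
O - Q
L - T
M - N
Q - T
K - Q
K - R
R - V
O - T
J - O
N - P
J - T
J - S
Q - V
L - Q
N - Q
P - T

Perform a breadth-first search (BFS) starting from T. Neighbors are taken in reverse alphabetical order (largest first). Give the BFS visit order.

Visit T; enqueue U, Q, P, O, L, J → queue [U, Q, P, O, L, J]
Visit U; enqueue V, N, M → queue [Q, P, O, L, J, V, N, M]
Visit Q; enqueue S, K → queue [P, O, L, J, V, N, M, S, K]
Visit P → queue [O, L, J, V, N, M, S, K]
Visit O → queue [L, J, V, N, M, S, K]
Visit L → queue [J, V, N, M, S, K]
Visit J → queue [V, N, M, S, K]
Visit V; enqueue R → queue [N, M, S, K, R]
Visit N → queue [M, S, K, R]
Visit M → queue [S, K, R]
Visit S → queue [K, R]
Visit K → queue [R]
Visit R → queue []

T, U, Q, P, O, L, J, V, N, M, S, K, R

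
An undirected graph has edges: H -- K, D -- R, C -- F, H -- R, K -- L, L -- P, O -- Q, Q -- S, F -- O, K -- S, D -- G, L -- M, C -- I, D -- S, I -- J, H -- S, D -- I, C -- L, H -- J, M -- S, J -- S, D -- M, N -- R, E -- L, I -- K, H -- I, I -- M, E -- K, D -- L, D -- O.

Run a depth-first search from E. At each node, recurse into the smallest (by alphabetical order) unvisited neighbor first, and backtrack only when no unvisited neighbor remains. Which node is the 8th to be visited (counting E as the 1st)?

D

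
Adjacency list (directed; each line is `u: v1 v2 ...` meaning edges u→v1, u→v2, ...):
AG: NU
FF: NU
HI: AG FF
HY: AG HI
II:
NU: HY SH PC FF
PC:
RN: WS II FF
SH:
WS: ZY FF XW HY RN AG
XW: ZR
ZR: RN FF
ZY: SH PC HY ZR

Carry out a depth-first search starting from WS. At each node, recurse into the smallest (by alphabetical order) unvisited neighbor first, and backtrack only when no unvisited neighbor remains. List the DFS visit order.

Visit WS
WS → AG
AG → NU
NU → FF
NU → HY
HY → HI
NU → PC
NU → SH
WS → RN
RN → II
WS → XW
XW → ZR
WS → ZY

WS AG NU FF HY HI PC SH RN II XW ZR ZY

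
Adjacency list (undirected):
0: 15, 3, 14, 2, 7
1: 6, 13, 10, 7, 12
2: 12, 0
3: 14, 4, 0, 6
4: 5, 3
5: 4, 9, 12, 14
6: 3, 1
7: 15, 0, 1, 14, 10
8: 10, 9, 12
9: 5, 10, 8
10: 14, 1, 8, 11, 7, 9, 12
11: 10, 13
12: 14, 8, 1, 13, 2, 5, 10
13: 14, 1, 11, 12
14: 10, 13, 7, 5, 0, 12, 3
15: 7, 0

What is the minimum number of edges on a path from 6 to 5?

Level 0: 6
Level 1: 1, 3
Level 2: 0, 4, 7, 10, 12, 13, 14
Level 3: 2, 5, 8, 9, 11, 15
5 first appears at level 3.

3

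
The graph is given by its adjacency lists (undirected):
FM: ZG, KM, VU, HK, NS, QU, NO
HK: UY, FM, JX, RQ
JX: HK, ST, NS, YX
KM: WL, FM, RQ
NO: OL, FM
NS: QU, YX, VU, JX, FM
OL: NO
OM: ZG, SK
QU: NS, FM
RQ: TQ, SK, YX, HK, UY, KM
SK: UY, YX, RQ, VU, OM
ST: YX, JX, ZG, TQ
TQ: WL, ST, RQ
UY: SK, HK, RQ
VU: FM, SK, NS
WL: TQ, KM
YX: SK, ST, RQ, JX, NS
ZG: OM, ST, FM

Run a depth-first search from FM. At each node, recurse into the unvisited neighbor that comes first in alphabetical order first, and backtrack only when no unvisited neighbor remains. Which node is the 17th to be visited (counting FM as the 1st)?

Visit FM
FM → HK
HK → JX
JX → NS
NS → QU
NS → VU
VU → SK
SK → OM
OM → ZG
ZG → ST
ST → TQ
TQ → RQ
RQ → KM
KM → WL
RQ → UY
RQ → YX
FM → NO
NO → OL

Visit order: FM, HK, JX, NS, QU, VU, SK, OM, ZG, ST, TQ, RQ, KM, WL, UY, YX, NO, OL

NO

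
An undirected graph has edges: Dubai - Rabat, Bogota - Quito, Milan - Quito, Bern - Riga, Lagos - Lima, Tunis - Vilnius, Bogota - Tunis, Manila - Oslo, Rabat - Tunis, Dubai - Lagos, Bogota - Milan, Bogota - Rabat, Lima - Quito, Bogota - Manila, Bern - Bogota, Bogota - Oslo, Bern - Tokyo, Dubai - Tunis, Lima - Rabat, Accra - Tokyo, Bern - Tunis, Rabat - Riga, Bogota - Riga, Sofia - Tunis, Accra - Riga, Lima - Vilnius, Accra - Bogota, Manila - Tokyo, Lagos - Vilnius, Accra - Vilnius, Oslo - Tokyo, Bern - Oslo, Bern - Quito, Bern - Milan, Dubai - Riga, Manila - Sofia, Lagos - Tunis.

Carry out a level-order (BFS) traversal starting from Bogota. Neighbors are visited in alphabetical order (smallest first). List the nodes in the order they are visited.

Visit Bogota; enqueue Accra, Bern, Manila, Milan, Oslo, Quito, Rabat, Riga, Tunis → queue [Accra, Bern, Manila, Milan, Oslo, Quito, Rabat, Riga, Tunis]
Visit Accra; enqueue Tokyo, Vilnius → queue [Bern, Manila, Milan, Oslo, Quito, Rabat, Riga, Tunis, Tokyo, Vilnius]
Visit Bern → queue [Manila, Milan, Oslo, Quito, Rabat, Riga, Tunis, Tokyo, Vilnius]
Visit Manila; enqueue Sofia → queue [Milan, Oslo, Quito, Rabat, Riga, Tunis, Tokyo, Vilnius, Sofia]
Visit Milan → queue [Oslo, Quito, Rabat, Riga, Tunis, Tokyo, Vilnius, Sofia]
Visit Oslo → queue [Quito, Rabat, Riga, Tunis, Tokyo, Vilnius, Sofia]
Visit Quito; enqueue Lima → queue [Rabat, Riga, Tunis, Tokyo, Vilnius, Sofia, Lima]
Visit Rabat; enqueue Dubai → queue [Riga, Tunis, Tokyo, Vilnius, Sofia, Lima, Dubai]
Visit Riga → queue [Tunis, Tokyo, Vilnius, Sofia, Lima, Dubai]
Visit Tunis; enqueue Lagos → queue [Tokyo, Vilnius, Sofia, Lima, Dubai, Lagos]
Visit Tokyo → queue [Vilnius, Sofia, Lima, Dubai, Lagos]
Visit Vilnius → queue [Sofia, Lima, Dubai, Lagos]
Visit Sofia → queue [Lima, Dubai, Lagos]
Visit Lima → queue [Dubai, Lagos]
Visit Dubai → queue [Lagos]
Visit Lagos → queue []

Bogota -> Accra -> Bern -> Manila -> Milan -> Oslo -> Quito -> Rabat -> Riga -> Tunis -> Tokyo -> Vilnius -> Sofia -> Lima -> Dubai -> Lagos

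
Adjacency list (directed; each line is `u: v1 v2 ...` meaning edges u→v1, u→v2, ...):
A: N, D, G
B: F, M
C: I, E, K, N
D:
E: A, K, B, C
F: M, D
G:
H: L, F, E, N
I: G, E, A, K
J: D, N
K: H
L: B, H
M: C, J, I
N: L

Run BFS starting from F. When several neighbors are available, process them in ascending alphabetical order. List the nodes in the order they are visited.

F D M C I J E K N A G B H L

Visit F; enqueue D, M → queue [D, M]
Visit D → queue [M]
Visit M; enqueue C, I, J → queue [C, I, J]
Visit C; enqueue E, K, N → queue [I, J, E, K, N]
Visit I; enqueue A, G → queue [J, E, K, N, A, G]
Visit J → queue [E, K, N, A, G]
Visit E; enqueue B → queue [K, N, A, G, B]
Visit K; enqueue H → queue [N, A, G, B, H]
Visit N; enqueue L → queue [A, G, B, H, L]
Visit A → queue [G, B, H, L]
Visit G → queue [B, H, L]
Visit B → queue [H, L]
Visit H → queue [L]
Visit L → queue []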